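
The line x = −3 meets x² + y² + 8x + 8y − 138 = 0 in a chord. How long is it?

Centre (−4, −4), r² = 170. Perpendicular distance d from centre to line = |−1| / √1 = 1.
Chord = 2√(r² − d²) = 2·√(169) = 26.

26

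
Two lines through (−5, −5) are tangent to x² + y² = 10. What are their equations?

3x − y = −10 and x − 3y = 10

Let a tangent through (−5, −5) have slope m. Its distance from (0, 0) must equal √10:
[m·(5) − (5)]² = 10(m² + 1)
3m² − 10m + 3 = 0, so m = 3 or m = 1/3.
Through (−5, −5) these give 3x − y = −10 and x − 3y = 10.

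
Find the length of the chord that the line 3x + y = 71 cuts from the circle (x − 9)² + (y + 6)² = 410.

8√10

The distance from (9, −6) to the line is 50/√10, and r² = 410.
Chord = 2√(r² − d²) = 2·√(160) = 8√10.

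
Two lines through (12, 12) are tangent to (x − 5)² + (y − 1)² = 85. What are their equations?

2x − 9y = −84 and 9x + 2y = 132

Let a tangent through (12, 12) have slope m. Its distance from (5, 1) must equal √85:
[m·(−7) − (−11)]² = 85(m² + 1)
18m² + 77m − 18 = 0, so m = 2/9 or m = −9/2.
With m = 2/9: 2x − 9y = −84. With m = −9/2: 9x + 2y = 132.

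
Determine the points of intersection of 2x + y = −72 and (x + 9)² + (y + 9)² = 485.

(−31, −10) and (−23, −26)

From the line, y = −2x − 72. Substituting:
5x² + 270x + 3565 = 0  ⟹  x² + 54x + 713 = 0
x = −23 or x = −31, giving (−23, −26) and (−31, −10).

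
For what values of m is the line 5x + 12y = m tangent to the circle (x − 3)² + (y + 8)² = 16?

For a tangent, require d(centre, line) = r = 4.
|5·3 + 12·(−8) − m| / √169 = 4
|m − (−81)| = 4·13, so m = −29 or m = −133.

m = −133 or m = −29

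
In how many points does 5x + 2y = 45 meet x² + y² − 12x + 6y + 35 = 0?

Centre (6, −3), r² = 10. Distance² from centre to line = (−21)²/29 = 441/29.
Since d² > r², the line lies outside the circle.

0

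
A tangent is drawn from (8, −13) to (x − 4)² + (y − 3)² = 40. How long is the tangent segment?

2√58

The centre is (4, 3) and r = 2√10. The square of the distance from P to the centre is 16 + 256 = 272.
Power of the point: PT² = |PO|² − r² = 232, so PT = 2√58.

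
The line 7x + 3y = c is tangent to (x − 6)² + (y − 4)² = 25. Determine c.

c = 54 ± 5√58

The line touches the circle iff its distance from (6, 4) is 5:
|7·6 + 3·4 − c| / √58 = 5
|c − (54)| = 5√58.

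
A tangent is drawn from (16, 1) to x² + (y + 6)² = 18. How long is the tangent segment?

√287

With centre O = (0, −6), |OP|² = 305 and r² = 18.
Power of the point: PT² = |PO|² − r² = 287, so PT = √287.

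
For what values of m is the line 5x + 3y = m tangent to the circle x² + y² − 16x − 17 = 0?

m = 40 ± 9√34

For a tangent, require d(centre, line) = r = 9.
|5·8 + 3·0 − m| / √34 = 9
|m − (40)| = 9√34.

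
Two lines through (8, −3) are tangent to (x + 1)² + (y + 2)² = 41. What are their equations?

5x + 4y = 28 and 4x − 5y = 47

Write the tangent as mx − y + (−3 − m·(8)) = 0 and set its distance from the centre to √41:
[m·(−9) − (1)]² = 41(m² + 1)
20m² + 9m − 20 = 0, so m = −5/4 or m = 4/5.
With m = −5/4: 5x + 4y = 28. With m = 4/5: 4x − 5y = 47.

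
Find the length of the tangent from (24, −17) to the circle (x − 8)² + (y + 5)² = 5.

With centre O = (8, −5), |OP|² = 400 and r² = 5.
Power of the point: PT² = |PO|² − r² = 395, so PT = √395.

√395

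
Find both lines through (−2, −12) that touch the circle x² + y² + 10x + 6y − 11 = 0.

2x − y = 8 and x + 2y = −26

A line y − (−12) = m(x − (−2)) is tangent when its distance from (−5, −3) is 3√5:
[m·(−3) − (9)]² = 45(m² + 1)
2m² − 3m − 2 = 0, so m = 2 or m = −1/2.
With m = 2: 2x − y = 8. With m = −1/2: x + 2y = −26.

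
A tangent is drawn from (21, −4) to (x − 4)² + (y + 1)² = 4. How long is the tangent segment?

Centre (4, −1), r² = 4. |PO|² = (17)² + (−3)² = 298.
The tangent meets the radius at right angles, so tangent² = |PO|² − r² = 298 − 4 = 294.

7√6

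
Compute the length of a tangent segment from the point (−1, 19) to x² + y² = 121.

The centre is (0, 0) and r = 11. The square of the distance from P to the centre is 1 + 361 = 362.
Power of the point: PT² = |PO|² − r² = 241, so PT = √241.

√241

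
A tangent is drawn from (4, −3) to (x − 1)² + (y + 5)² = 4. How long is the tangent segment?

The centre is (1, −5) and r = 2. The square of the distance from P to the centre is 9 + 4 = 13.
Power of the point: PT² = |PO|² − r² = 9, so PT = 3.

3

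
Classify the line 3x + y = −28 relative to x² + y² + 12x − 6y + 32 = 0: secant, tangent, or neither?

Centre (−6, 3), r² = 13. Distance² from centre to line = (13)²/10 = 169/10.
Since d² > r², the line lies outside the circle.

neither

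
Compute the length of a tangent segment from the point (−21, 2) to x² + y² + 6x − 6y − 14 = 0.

With centre O = (−3, 3), |OP|² = 325 and r² = 32.
The tangent meets the radius at right angles, so tangent² = |PO|² − r² = 325 − 32 = 293.

√293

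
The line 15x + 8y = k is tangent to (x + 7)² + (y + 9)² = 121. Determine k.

k = −364 or k = 10

Tangency holds when the distance from the centre (−7, −9) to the line equals the radius 11:
|15·(−7) + 8·(−9) − k| / √289 = 11
|k − (−177)| = 11·17, so k = 10 or k = −364.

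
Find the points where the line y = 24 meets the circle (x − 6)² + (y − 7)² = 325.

Substitute y = 24:
x² − 12x = 0
x = 12 or x = 0, giving (12, 24) and (0, 24).

(0, 24) and (12, 24)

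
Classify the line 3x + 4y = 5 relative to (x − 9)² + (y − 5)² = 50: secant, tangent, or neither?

Substituting the line into the circle gives 25x² − 198x + 721 = 0.
Δ = 39204 − 72100 = −32896.
No real roots: the line does not meet the circle.

neither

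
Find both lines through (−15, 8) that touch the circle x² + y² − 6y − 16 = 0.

A line y − (8) = m(x − (−15)) is tangent when its distance from (0, 3) is 5:
(15m − (−5))² = 25(m² + 1)
4m² + 3m = 0, so m = −3/4 or m = 0.
Through (−15, 8) these give 3x + 4y = −13 and y = 8.

3x + 4y = −13 and y = 8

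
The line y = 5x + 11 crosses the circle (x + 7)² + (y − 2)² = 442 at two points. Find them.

Express y = 5x + 11 and substitute into the circle:
26x² + 104x − 312 = 0  ⟹  x² + 4x − 12 = 0
x = 2 or x = −6, giving (2, 21) and (−6, −19).

(−6, −19) and (2, 21)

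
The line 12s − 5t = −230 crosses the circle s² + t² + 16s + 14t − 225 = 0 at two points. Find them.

From the line, t = (230 + 12s)/5. Substituting:
169s² + 6760s + 63375 = 0  ⟹  s² + 40s + 375 = 0
s = −15 or s = −25, giving (−15, 10) and (−25, −14).

(−25, −14) and (−15, 10)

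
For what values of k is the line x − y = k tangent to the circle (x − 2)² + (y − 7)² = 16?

For a tangent, require d(centre, line) = r = 4.
|1·2 − 1·7 − k| / √2 = 4
|k − (−5)| = 4√2.

k = −5 ± 4√2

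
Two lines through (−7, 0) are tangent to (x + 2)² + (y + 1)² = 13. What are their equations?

2x − 3y = −14 and 3x + 2y = −21

Let a tangent through (−7, 0) have slope m. Its distance from (−2, −1) must equal √13:
(5m − (−1))² = 13(m² + 1)
6m² + 5m − 6 = 0, so m = 2/3 or m = −3/2.
Through (−7, 0) these give 2x − 3y = −14 and 3x + 2y = −21.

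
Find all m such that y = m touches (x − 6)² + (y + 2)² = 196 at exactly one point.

m = −16 or m = 12

The line touches the circle iff its distance from (6, −2) is 14:
|0·6 + 1·(−2) − m| / √1 = 14
|m − (−2)| = 14, so m = 12 or m = −16.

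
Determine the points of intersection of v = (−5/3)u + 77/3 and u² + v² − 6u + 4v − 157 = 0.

(10, 9) and (16, −1)

Substitute v = (77 − 5u)/3:
34u² − 884u + 5440 = 0  ⟹  u² − 26u + 160 = 0
u = 16 or u = 10, giving (16, −1) and (10, 9).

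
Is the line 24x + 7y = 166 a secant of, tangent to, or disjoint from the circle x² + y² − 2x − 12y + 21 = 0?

tangent

d² = (24·1 + 7·6 − (166))²/625 = 16; r² = 16.
Since d² = r², the line is tangent.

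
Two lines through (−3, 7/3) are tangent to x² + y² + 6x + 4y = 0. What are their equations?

2x − 3y = −13 and 2x + 3y = 1

A line y − (7/3) = m(x − (−3)) is tangent when its distance from (−3, −2) is √13:
(0m − (−13/3))² = 13(m² + 1)
9m² − 4 = 0, so m = 2/3 or m = −2/3.
With m = 2/3: 2x − 3y = −13. With m = −2/3: 2x + 3y = 1.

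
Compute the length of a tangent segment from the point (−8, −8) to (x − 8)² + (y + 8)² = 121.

3√15

The centre is (8, −8) and r = 11. The square of the distance from P to the centre is 256 + 0 = 256.
The tangent meets the radius at right angles, so tangent² = |PO|² − r² = 256 − 121 = 135.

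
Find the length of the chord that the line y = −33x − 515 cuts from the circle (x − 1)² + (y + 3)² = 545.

√1090

The distance from (1, −3) to the line is 545/√1090, and r² = 545.
Chord = 2√(r² − d²) = 2·√(545/2) = √1090.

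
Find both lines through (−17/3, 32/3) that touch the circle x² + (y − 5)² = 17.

x + 4y = 37 and 4x + y = −12

Let a tangent through (−17/3, 32/3) have slope m. Its distance from (0, 5) must equal √17:
(17/3m − (−17/3))² = 17(m² + 1)
4m² + 17m + 4 = 0, so m = −1/4 or m = −4.
Through (−17/3, 32/3) these give x + 4y = 37 and 4x + y = −12.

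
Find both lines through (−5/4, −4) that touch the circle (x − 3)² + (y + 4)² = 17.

4x − y = −1 and 4x + y = −9

A line y − (−4) = m(x − (−5/4)) is tangent when its distance from (3, −4) is √17:
(17/4m − (0))² = 17(m² + 1)
m² − 16 = 0, so m = 4 or m = −4.
With m = 4: 4x − y = −1. With m = −4: 4x + y = −9.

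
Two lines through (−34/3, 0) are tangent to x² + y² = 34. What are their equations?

A line y − (0) = m(x − (−34/3)) is tangent when its distance from (0, 0) is √34:
[m·(34/3) − (0)]² = 34(m² + 1)
25m² − 9 = 0, so m = 3/5 or m = −3/5.
With m = 3/5: 3x − 5y = −34. With m = −3/5: 3x + 5y = −34.

3x − 5y = −34 and 3x + 5y = −34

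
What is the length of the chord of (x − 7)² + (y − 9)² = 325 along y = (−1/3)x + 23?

The distance from (7, 9) to the line is 35/√10, and r² = 325.
Half the chord is √(r² − d²) = √(405/2), so the full chord is 9√10.

9√10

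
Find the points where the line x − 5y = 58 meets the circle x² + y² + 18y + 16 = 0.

(−7, −13) and (8, −10)

Substitute y = (−58 + x)/5:
26x² − 26x − 1456 = 0  ⟹  x² − x − 56 = 0
x = 8 or x = −7, giving (8, −10) and (−7, −13).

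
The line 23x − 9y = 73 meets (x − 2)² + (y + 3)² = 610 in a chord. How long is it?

Substitute y = (−73 + 23x)/9:
610x² − 2440x − 46970 = 0  ⟹  x² − 4x − 77 = 0
x = 11 or x = −7, giving (11, 20) and (−7, −26).
Chord length = distance between (11, 20) and (−7, −26) = √2440 = 2√610.

2√610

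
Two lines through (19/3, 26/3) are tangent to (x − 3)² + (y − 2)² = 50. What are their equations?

x + y = 15 and x + 7y = 67

Write the tangent as mx − y + (26/3 − m·(19/3)) = 0 and set its distance from the centre to 5√2:
[m·(−10/3) − (−20/3)]² = 50(m² + 1)
7m² + 8m + 1 = 0, so m = −1 or m = −1/7.
Through (19/3, 26/3) these give x + y = 15 and x + 7y = 67.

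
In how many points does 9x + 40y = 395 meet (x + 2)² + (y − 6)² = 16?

Centre (−2, 6), r² = 16. Distance² from centre to line = (−173)²/1681 = 29929/1681.
Since d² > r², the line lies outside the circle.

0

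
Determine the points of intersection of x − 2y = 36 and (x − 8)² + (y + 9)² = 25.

(8, −14) and (12, −12)

Substitute y = (−36 + x)/2:
5x² − 100x + 480 = 0  ⟹  x² − 20x + 96 = 0
x = 12 or x = 8, giving (12, −12) and (8, −14).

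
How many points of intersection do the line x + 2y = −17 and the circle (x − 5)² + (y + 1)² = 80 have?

1

Substituting the line into the circle gives 5x² − 10x + 5 = 0.
Δ = 100 − 100 = 0.
A repeated root: the line is tangent.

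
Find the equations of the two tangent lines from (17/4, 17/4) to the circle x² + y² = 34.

Let a tangent through (17/4, 17/4) have slope m. Its distance from (0, 0) must equal √34:
(−17/4m − (−17/4))² = 34(m² + 1)
15m² + 34m + 15 = 0, so m = −3/5 or m = −5/3.
With m = −3/5: 3x + 5y = 34. With m = −5/3: 5x + 3y = 34.

3x + 5y = 34 and 5x + 3y = 34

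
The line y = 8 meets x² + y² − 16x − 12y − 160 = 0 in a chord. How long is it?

Centre (8, 6), r² = 260. Perpendicular distance d from centre to line = |−2| / √1 = 2.
Half the chord is √(r² − d²) = √(256), so the full chord is 32.

32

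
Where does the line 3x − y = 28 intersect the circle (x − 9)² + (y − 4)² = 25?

(9, −1) and (12, 8)

Express y = 3x − 28 and substitute into the circle:
10x² − 210x + 1080 = 0  ⟹  x² − 21x + 108 = 0
x = 12 or x = 9, giving (12, 8) and (9, −1).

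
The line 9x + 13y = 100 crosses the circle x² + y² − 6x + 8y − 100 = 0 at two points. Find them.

(1, 7) and (14, −2)

Express y = (100 − 9x)/13 and substitute into the circle:
250x² − 3750x + 3500 = 0  ⟹  x² − 15x + 14 = 0
x = 14 or x = 1, giving (14, −2) and (1, 7).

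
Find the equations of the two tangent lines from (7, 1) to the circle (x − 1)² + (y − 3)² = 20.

2x + y = 15 and x − 2y = 5

Write the tangent as mx − y + (1 − m·(7)) = 0 and set its distance from the centre to 2√5:
[m·(−6) − (2)]² = 20(m² + 1)
2m² + 3m − 2 = 0, so m = −2 or m = 1/2.
Through (7, 1) these give 2x + y = 15 and x − 2y = 5.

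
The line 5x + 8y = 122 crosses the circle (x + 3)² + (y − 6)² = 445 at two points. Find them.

Substitute y = (122 − 5x)/8:
89x² − 356x − 22428 = 0  ⟹  x² − 4x − 252 = 0
x = 18 or x = −14, giving (18, 4) and (−14, 24).

(−14, 24) and (18, 4)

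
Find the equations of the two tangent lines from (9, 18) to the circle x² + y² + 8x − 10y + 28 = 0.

2x − 3y = −36 and 3x − 2y = −9

A line y − (18) = m(x − (9)) is tangent when its distance from (−4, 5) is √13:
(−13m − (−13))² = 13(m² + 1)
6m² − 13m + 6 = 0, so m = 2/3 or m = 3/2.
With m = 2/3: 2x − 3y = −36. With m = 3/2: 3x − 2y = −9.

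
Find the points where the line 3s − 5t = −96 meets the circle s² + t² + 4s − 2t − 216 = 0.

(−12, 12) and (−7, 15)

From the line, t = (96 + 3s)/5. Substituting:
34s² + 646s + 2856 = 0  ⟹  s² + 19s + 84 = 0
s = −7 or s = −12, giving (−7, 15) and (−12, 12).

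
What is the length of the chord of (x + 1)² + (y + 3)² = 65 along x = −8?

8

The line gives x = −8. Substituting into the circle:
y² + 6y − 7 = 0
y = 1 or y = −7, giving (−8, 1) and (−8, −7).
|(−8, 1) − (−8, −7)| = √((0)² + (8)²) = 8.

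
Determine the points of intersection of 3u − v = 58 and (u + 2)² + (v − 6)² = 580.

(16, −10) and (22, 8)

From the line, v = 3u − 58. Substituting:
10u² − 380u + 3520 = 0  ⟹  u² − 38u + 352 = 0
u = 22 or u = 16, giving (22, 8) and (16, −10).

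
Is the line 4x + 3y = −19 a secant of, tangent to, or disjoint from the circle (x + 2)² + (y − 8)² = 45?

disjoint

Substituting the line into the circle gives 25x² + 380x + 1480 = 0.
Δ = 144400 − 148000 = −3600.
No real roots: the line does not meet the circle.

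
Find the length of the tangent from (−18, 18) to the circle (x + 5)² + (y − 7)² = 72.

√218

Centre (−5, 7), r² = 72. |PO|² = (−13)² + (11)² = 290.
Power of the point: PT² = |PO|² − r² = 218, so PT = √218.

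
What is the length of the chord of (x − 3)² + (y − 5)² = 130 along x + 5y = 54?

Substitute y = (54 − x)/5:
26x² − 208x − 2184 = 0  ⟹  x² − 8x − 84 = 0
x = 14 or x = −6, giving (14, 8) and (−6, 12).
|(14, 8) − (−6, 12)| = √((20)² + (−4)²) = 4√26.

4√26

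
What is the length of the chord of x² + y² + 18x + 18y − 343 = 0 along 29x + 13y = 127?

Centre (−9, −9), r² = 505. Perpendicular distance d from centre to line = |−505| / √1010 = 505/√1010.
Chord = 2√(r² − d²) = 2·√(505/2) = √1010.

√1010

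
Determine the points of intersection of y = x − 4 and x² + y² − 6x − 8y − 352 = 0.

Substitute y = x − 4:
2x² − 22x − 304 = 0  ⟹  x² − 11x − 152 = 0
x = 19 or x = −8, giving (19, 15) and (−8, −12).

(−8, −12) and (19, 15)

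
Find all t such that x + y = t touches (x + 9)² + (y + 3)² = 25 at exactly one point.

t = −12 ± 5√2

Tangency holds when the distance from the centre (−9, −3) to the line equals the radius 5:
|1·(−9) + 1·(−3) − t| / √2 = 5
|t − (−12)| = 5√2.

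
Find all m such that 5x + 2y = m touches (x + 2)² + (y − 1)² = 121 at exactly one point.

m = −8 ± 11√29

The line touches the circle iff its distance from (−2, 1) is 11:
|5·(−2) + 2·1 − m| / √29 = 11
|m − (−8)| = 11√29.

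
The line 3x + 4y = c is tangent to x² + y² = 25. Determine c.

For a tangent, require d(centre, line) = r = 5.
|3·0 + 4·0 − c| / √25 = 5
|c| = 5·5, so c = 25 or c = −25.

c = −25 or c = 25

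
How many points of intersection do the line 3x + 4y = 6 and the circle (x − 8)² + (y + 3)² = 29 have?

2

Centre (8, −3), r² = 29. Distance² from centre to line = (6)²/25 = 36/25.
Since d² < r², the line cuts the circle twice.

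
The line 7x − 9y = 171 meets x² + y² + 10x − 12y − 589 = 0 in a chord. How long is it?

The distance from (−5, 6) to the line is 260/√130, and r² = 650.
Chord = 2√(r² − d²) = 2·√(130) = 2√130.

2√130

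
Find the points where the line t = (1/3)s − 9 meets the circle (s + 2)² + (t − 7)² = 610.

From the line, t = (−27 + s)/3. Substituting:
10s² − 60s − 3150 = 0  ⟹  s² − 6s − 315 = 0
s = 21 or s = −15, giving (21, −2) and (−15, −14).

(−15, −14) and (21, −2)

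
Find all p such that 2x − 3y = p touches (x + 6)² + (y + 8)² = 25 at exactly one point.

The line touches the circle iff its distance from (−6, −8) is 5:
|2·(−6) − 3·(−8) − p| / √13 = 5
|p − (12)| = 5√13.

p = 12 ± 5√13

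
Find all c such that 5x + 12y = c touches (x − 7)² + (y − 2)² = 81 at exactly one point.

The line touches the circle iff its distance from (7, 2) is 9:
|5·7 + 12·2 − c| / √169 = 9
|c − (59)| = 9·13, so c = 176 or c = −58.

c = −58 or c = 176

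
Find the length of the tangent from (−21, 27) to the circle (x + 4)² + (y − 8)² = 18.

With centre O = (−4, 8), |OP|² = 650 and r² = 18.
By the tangent–radius right angle, tangent length = √(|PO|² − r²) = √632 = 2√158.

2√158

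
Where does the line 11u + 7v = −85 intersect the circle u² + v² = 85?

From the line, v = (−85 − 11u)/7. Substituting:
170u² + 1870u + 3060 = 0  ⟹  u² + 11u + 18 = 0
u = −2 or u = −9, giving (−2, −9) and (−9, 2).

(−9, 2) and (−2, −9)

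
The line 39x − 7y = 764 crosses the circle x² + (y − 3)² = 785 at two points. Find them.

Express y = (−764 + 39x)/7 and substitute into the circle:
1570x² − 61230x + 577760 = 0  ⟹  x² − 39x + 368 = 0
x = 23 or x = 16, giving (23, 19) and (16, −20).

(16, −20) and (23, 19)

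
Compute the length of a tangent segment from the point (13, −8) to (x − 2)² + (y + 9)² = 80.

√42

With centre O = (2, −9), |OP|² = 122 and r² = 80.
By the tangent–radius right angle, tangent length = √(|PO|² − r²) = √42.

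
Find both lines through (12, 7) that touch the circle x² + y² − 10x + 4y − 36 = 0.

8x + y = 103 and x − 8y = −44

Write the tangent as mx − y + (7 − m·(12)) = 0 and set its distance from the centre to √65:
(−7m − (−9))² = 65(m² + 1)
8m² + 63m − 8 = 0, so m = −8 or m = 1/8.
Through (12, 7) these give 8x + y = 103 and x − 8y = −44.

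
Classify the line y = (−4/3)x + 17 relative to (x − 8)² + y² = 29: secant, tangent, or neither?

secant

Centre (8, 0), r² = 29. Distance² from centre to line = (−19)²/25 = 361/25.
Since d² < r², the line cuts the circle twice.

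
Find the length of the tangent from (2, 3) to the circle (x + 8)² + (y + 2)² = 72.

√53

With centre O = (−8, −2), |OP|² = 125 and r² = 72.
By the tangent–radius right angle, tangent length = √(|PO|² − r²) = √53.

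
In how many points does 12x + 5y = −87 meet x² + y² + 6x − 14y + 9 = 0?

Centre (−3, 7), r² = 49. Distance² from centre to line = (86)²/169 = 7396/169.
Since d² < r², the line cuts the circle twice.

2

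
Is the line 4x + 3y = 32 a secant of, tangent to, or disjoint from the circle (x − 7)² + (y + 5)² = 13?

d² = (4·7 + 3·(−5) − (32))²/25 = 361/25; r² = 13.
Since d² > r², the line lies outside the circle.

disjoint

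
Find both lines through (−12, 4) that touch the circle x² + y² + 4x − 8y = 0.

x − 2y = −20 and x + 2y = −4

A line y − (4) = m(x − (−12)) is tangent when its distance from (−2, 4) is 2√5:
[m·(10) − (0)]² = 20(m² + 1)
4m² − 1 = 0, so m = 1/2 or m = −1/2.
With m = 1/2: x − 2y = −20. With m = −1/2: x + 2y = −4.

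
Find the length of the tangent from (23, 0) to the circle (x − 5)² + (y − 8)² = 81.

With centre O = (5, 8), |OP|² = 388 and r² = 81.
By the tangent–radius right angle, tangent length = √(|PO|² − r²) = √307.

√307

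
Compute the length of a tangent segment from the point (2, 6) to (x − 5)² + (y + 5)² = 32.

7√2

The centre is (5, −5) and r = 4√2. The square of the distance from P to the centre is 9 + 121 = 130.
By the tangent–radius right angle, tangent length = √(|PO|² − r²) = √98 = 7√2.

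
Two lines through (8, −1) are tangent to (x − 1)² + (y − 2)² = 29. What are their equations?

2x − 5y = 21 and 5x + 2y = 38

A line y − (−1) = m(x − (8)) is tangent when its distance from (1, 2) is √29:
[m·(−7) − (3)]² = 29(m² + 1)
10m² + 21m − 10 = 0, so m = 2/5 or m = −5/2.
Through (8, −1) these give 2x − 5y = 21 and 5x + 2y = 38.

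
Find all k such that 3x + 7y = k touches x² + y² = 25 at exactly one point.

The line touches the circle iff its distance from (0, 0) is 5:
|3·0 + 7·0 − k| / √58 = 5
|k| = 5√58.

k = ±5√58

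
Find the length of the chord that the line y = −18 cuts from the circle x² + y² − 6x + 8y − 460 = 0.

34

From the line, y = −18. Substituting:
x² − 6x − 280 = 0
x = 20 or x = −14, giving (20, −18) and (−14, −18).
Chord length = distance between (20, −18) and (−14, −18) = √1156 = 34.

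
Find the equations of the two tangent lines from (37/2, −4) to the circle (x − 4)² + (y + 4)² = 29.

2x − 5y = 57 and 2x + 5y = 17

Let a tangent through (37/2, −4) have slope m. Its distance from (4, −4) must equal √29:
(−29/2m − (0))² = 29(m² + 1)
25m² − 4 = 0, so m = 2/5 or m = −2/5.
With m = 2/5: 2x − 5y = 57. With m = −2/5: 2x + 5y = 17.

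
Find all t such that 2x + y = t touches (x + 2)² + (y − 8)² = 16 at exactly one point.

Tangency holds when the distance from the centre (−2, 8) to the line equals the radius 4:
|2·(−2) + 1·8 − t| / √5 = 4
|t − (4)| = 4√5.

t = 4 ± 4√5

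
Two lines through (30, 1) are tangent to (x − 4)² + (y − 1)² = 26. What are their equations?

Let a tangent through (30, 1) have slope m. Its distance from (4, 1) must equal √26:
(−26m − (0))² = 26(m² + 1)
25m² − 1 = 0, so m = 1/5 or m = −1/5.
Through (30, 1) these give x − 5y = 25 and x + 5y = 35.

x − 5y = 25 and x + 5y = 35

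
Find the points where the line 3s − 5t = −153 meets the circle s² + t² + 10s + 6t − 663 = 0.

(−21, 18) and (−16, 21)

Express t = (153 + 3s)/5 and substitute into the circle:
34s² + 1258s + 11424 = 0  ⟹  s² + 37s + 336 = 0
s = −16 or s = −21, giving (−16, 21) and (−21, 18).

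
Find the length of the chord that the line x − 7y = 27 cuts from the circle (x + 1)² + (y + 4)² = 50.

The distance from (−1, −4) to the line is 0/√50, and r² = 50.
Half the chord is √(r² − d²) = √(50), so the full chord is 10√2.

10√2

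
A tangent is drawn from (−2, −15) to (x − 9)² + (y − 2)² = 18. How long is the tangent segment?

14√2

With centre O = (9, 2), |OP|² = 410 and r² = 18.
By the tangent–radius right angle, tangent length = √(|PO|² − r²) = √392 = 14√2.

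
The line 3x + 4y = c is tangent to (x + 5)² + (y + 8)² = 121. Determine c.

Tangency holds when the distance from the centre (−5, −8) to the line equals the radius 11:
|3·(−5) + 4·(−8) − c| / √25 = 11
|c − (−47)| = 11·5, so c = 8 or c = −102.

c = −102 or c = 8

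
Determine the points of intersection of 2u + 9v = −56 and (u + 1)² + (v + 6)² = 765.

Substitute v = (−56 − 2u)/9:
85u² + 170u − 61880 = 0  ⟹  u² + 2u − 728 = 0
u = 26 or u = −28, giving (26, −12) and (−28, 0).

(−28, 0) and (26, −12)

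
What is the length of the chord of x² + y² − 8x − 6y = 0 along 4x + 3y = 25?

Substitute y = (25 − 4x)/3:
25x² − 200x + 175 = 0  ⟹  x² − 8x + 7 = 0
x = 7 or x = 1, giving (7, −1) and (1, 7).
|(7, −1) − (1, 7)| = √((6)² + (−8)²) = 10.

10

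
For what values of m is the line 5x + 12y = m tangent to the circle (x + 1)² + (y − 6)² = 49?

m = −24 or m = 158

For a tangent, require d(centre, line) = r = 7.
|5·(−1) + 12·6 − m| / √169 = 7
|m − (67)| = 7·13, so m = 158 or m = −24.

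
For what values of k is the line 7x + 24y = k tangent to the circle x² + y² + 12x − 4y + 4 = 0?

k = −144 or k = 156

For a tangent, require d(centre, line) = r = 6.
|7·(−6) + 24·2 − k| / √625 = 6
|k − (6)| = 6·25, so k = 156 or k = −144.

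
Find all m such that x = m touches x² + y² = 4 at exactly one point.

The line touches the circle iff its distance from (0, 0) is 2:
|1·0 + 0·0 − m| / √1 = 2
|m| = 2, so m = 2 or m = −2.

m = −2 or m = 2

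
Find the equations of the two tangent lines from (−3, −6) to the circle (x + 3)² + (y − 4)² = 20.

Write the tangent as mx − y + (−6 − m·(−3)) = 0 and set its distance from the centre to 2√5:
[m·(0) − (10)]² = 20(m² + 1)
m² − 4 = 0, so m = 2 or m = −2.
With m = 2: 2x − y = 0. With m = −2: 2x + y = −12.

2x − y = 0 and 2x + y = −12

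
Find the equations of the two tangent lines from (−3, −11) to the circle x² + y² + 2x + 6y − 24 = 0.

Let a tangent through (−3, −11) have slope m. Its distance from (−1, −3) must equal √34:
[m·(2) − (8)]² = 34(m² + 1)
15m² + 16m − 15 = 0, so m = 3/5 or m = −5/3.
With m = 3/5: 3x − 5y = 46. With m = −5/3: 5x + 3y = −48.

3x − 5y = 46 and 5x + 3y = −48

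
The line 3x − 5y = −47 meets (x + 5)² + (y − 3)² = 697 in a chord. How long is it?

The distance from (−5, 3) to the line is 17/√34, and r² = 697.
Half the chord is √(r² − d²) = √(1377/2), so the full chord is 9√34.

9√34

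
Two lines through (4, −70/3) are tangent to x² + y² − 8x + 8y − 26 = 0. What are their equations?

Write the tangent as mx − y + (−70/3 − m·(4)) = 0 and set its distance from the centre to √58:
[m·(0) − (58/3)]² = 58(m² + 1)
9m² − 49 = 0, so m = −7/3 or m = 7/3.
Through (4, −70/3) these give 7x + 3y = −42 and 7x − 3y = 98.

7x + 3y = −42 and 7x − 3y = 98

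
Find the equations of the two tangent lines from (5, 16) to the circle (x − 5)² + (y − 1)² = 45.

2x − y = −6 and 2x + y = 26

A line y − (16) = m(x − (5)) is tangent when its distance from (5, 1) is 3√5:
[m·(0) − (−15)]² = 45(m² + 1)
m² − 4 = 0, so m = 2 or m = −2.
With m = 2: 2x − y = −6. With m = −2: 2x + y = 26.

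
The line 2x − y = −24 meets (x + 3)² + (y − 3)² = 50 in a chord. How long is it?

2√5

The distance from (−3, 3) to the line is 15/√5, and r² = 50.
Chord = 2√(r² − d²) = 2·√(5) = 2√5.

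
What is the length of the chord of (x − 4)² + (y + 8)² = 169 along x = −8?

10

Centre (4, −8), r² = 169. Perpendicular distance d from centre to line = |12| / √1 = 12.
Half the chord is √(r² − d²) = √(25), so the full chord is 10.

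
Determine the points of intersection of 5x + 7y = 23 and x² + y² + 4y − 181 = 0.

From the line, y = (23 − 5x)/7. Substituting:
74x² − 370x − 7696 = 0  ⟹  x² − 5x − 104 = 0
x = 13 or x = −8, giving (13, −6) and (−8, 9).

(−8, 9) and (13, −6)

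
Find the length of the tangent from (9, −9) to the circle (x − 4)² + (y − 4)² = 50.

12

With centre O = (4, 4), |OP|² = 194 and r² = 50.
Power of the point: PT² = |PO|² − r² = 144, so PT = 12.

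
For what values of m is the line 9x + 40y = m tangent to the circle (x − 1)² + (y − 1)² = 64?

Tangency holds when the distance from the centre (1, 1) to the line equals the radius 8:
|9·1 + 40·1 − m| / √1681 = 8
|m − (49)| = 8·41, so m = 377 or m = −279.

m = −279 or m = 377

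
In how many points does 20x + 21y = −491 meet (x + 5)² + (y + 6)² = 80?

Substituting the line into the circle gives 841x² + 19010x + 108970 = 0.
Discriminant = (19010)² − 4·841·(108970) = −5194980 < 0.
No real roots: the line does not meet the circle.

0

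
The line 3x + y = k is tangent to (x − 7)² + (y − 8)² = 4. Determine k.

k = 29 ± 2√10

The line touches the circle iff its distance from (7, 8) is 2:
|3·7 + 1·8 − k| / √10 = 2
|k − (29)| = 2√10.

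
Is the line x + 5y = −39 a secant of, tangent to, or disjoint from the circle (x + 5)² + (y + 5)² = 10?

d² = (1·(−5) + 5·(−5) − (−39))²/26 = 81/26; r² = 10.
Since d² < r², the line cuts the circle twice.

secant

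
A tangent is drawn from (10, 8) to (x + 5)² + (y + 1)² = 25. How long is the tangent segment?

√281

Centre (−5, −1), r² = 25. |PO|² = (15)² + (9)² = 306.
The tangent meets the radius at right angles, so tangent² = |PO|² − r² = 306 − 25 = 281.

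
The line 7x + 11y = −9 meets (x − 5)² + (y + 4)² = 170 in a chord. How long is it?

2√170

The distance from (5, −4) to the line is 0/√170, and r² = 170.
Half the chord is √(r² − d²) = √(170), so the full chord is 2√170.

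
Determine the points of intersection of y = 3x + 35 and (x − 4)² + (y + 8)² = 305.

(−13, −4) and (−12, −1)

Substitute y = 3x + 35:
10x² + 250x + 1560 = 0  ⟹  x² + 25x + 156 = 0
x = −12 or x = −13, giving (−12, −1) and (−13, −4).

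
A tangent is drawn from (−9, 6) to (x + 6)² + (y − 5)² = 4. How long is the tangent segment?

√6

With centre O = (−6, 5), |OP|² = 10 and r² = 4.
By the tangent–radius right angle, tangent length = √(|PO|² − r²) = √6.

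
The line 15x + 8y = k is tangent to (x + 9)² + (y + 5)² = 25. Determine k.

Tangency holds when the distance from the centre (−9, −5) to the line equals the radius 5:
|15·(−9) + 8·(−5) − k| / √289 = 5
|k − (−175)| = 5·17, so k = −90 or k = −260.

k = −260 or k = −90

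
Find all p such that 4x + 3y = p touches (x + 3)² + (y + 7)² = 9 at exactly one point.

p = −48 or p = −18

Tangency holds when the distance from the centre (−3, −7) to the line equals the radius 3:
|4·(−3) + 3·(−7) − p| / √25 = 3
|p − (−33)| = 3·5, so p = −18 or p = −48.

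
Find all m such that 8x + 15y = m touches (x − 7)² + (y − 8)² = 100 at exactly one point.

For a tangent, require d(centre, line) = r = 10.
|8·7 + 15·8 − m| / √289 = 10
|m − (176)| = 10·17, so m = 346 or m = 6.

m = 6 or m = 346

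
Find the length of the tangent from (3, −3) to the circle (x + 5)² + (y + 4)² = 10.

√55

With centre O = (−5, −4), |OP|² = 65 and r² = 10.
The tangent meets the radius at right angles, so tangent² = |PO|² − r² = 65 − 10 = 55.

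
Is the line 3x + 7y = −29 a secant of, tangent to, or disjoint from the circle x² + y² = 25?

Centre (0, 0), r² = 25. Distance² from centre to line = (29)²/58 = 29/2.
Since d² < r², the line cuts the circle twice.

secant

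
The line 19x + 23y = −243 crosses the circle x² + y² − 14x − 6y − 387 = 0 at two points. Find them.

(−14, 1) and (9, −18)

Substitute y = (−243 − 19x)/23:
890x² + 4450x − 112140 = 0  ⟹  x² + 5x − 126 = 0
x = 9 or x = −14, giving (9, −18) and (−14, 1).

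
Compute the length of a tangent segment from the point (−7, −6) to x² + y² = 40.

The centre is (0, 0) and r = 2√10. The square of the distance from P to the centre is 49 + 36 = 85.
Power of the point: PT² = |PO|² − r² = 45, so PT = 3√5.

3√5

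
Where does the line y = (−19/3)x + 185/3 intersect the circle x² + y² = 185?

(8, 11) and (11, −8)

Substitute y = (185 − 19x)/3:
370x² − 7030x + 32560 = 0  ⟹  x² − 19x + 88 = 0
x = 11 or x = 8, giving (11, −8) and (8, 11).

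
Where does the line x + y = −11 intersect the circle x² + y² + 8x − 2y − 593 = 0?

(−25, 14) and (9, −20)

From the line, y = −x − 11. Substituting:
2x² + 32x − 450 = 0  ⟹  x² + 16x − 225 = 0
x = 9 or x = −25, giving (9, −20) and (−25, 14).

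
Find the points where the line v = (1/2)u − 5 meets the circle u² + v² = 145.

Express v = (−10 + u)/2 and substitute into the circle:
5u² − 20u − 480 = 0  ⟹  u² − 4u − 96 = 0
u = 12 or u = −8, giving (12, 1) and (−8, −9).

(−8, −9) and (12, 1)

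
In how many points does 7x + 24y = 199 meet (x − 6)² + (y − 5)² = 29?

2

Substituting the line into the circle gives 625x² − 8018x + 10273 = 0.
Δ = 64288324 − 25682500 = 38605824.
Two real roots: the line is a secant.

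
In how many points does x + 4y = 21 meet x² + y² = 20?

Substituting the line into the circle gives 17x² − 42x + 121 = 0.
Δ = 1764 − 8228 = −6464.
No real roots: the line does not meet the circle.

0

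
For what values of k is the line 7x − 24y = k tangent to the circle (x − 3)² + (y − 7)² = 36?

For a tangent, require d(centre, line) = r = 6.
|7·3 − 24·7 − k| / √625 = 6
|k − (−147)| = 6·25, so k = 3 or k = −297.

k = −297 or k = 3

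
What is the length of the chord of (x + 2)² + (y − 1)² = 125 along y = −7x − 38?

15√2

The distance from (−2, 1) to the line is 25/√50, and r² = 125.
Half the chord is √(r² − d²) = √(225/2), so the full chord is 15√2.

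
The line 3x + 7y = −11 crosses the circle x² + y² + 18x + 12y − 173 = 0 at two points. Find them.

(−20, 7) and (8, −5)

From the line, y = (−11 − 3x)/7. Substituting:
58x² + 696x − 9280 = 0  ⟹  x² + 12x − 160 = 0
x = 8 or x = −20, giving (8, −5) and (−20, 7).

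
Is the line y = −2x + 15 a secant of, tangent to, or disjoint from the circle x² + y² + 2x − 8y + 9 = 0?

Substituting the line into the circle gives 5x² − 42x + 114 = 0.
Discriminant = (−42)² − 4·5·(114) = −516 < 0.
No real roots: the line does not meet the circle.

disjoint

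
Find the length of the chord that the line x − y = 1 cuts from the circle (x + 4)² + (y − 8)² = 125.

Substitute y = x − 1:
2x² − 10x − 28 = 0  ⟹  x² − 5x − 14 = 0
x = 7 or x = −2, giving (7, 6) and (−2, −3).
Chord length = distance between (7, 6) and (−2, −3) = √162 = 9√2.

9√2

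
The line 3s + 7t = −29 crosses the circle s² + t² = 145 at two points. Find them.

Express t = (−29 − 3s)/7 and substitute into the circle:
58s² + 174s − 6264 = 0  ⟹  s² + 3s − 108 = 0
s = 9 or s = −12, giving (9, −8) and (−12, 1).

(−12, 1) and (9, −8)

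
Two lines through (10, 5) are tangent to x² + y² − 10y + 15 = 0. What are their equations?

x + 3y = 25 and x − 3y = −5

Write the tangent as mx − y + (5 − m·(10)) = 0 and set its distance from the centre to √10:
(−10m − (0))² = 10(m² + 1)
9m² − 1 = 0, so m = −1/3 or m = 1/3.
Through (10, 5) these give x + 3y = 25 and x − 3y = −5.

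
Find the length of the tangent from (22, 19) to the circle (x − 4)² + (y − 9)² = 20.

With centre O = (4, 9), |OP|² = 424 and r² = 20.
Power of the point: PT² = |PO|² − r² = 404, so PT = 2√101.

2√101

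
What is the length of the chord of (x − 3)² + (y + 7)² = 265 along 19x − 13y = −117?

√530

Substitute y = (117 + 19x)/13:
530x² + 6890x = 0  ⟹  x² + 13x = 0
x = 0 or x = −13, giving (0, 9) and (−13, −10).
|(0, 9) − (−13, −10)| = √((13)² + (19)²) = √530.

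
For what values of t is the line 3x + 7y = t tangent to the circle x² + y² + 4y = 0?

Tangency holds when the distance from the centre (0, −2) to the line equals the radius 2:
|3·0 + 7·(−2) − t| / √58 = 2
|t − (−14)| = 2√58.

t = −14 ± 2√58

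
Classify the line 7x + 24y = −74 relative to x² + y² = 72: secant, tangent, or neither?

Substituting the line into the circle gives 625x² + 1036x − 35996 = 0.
Δ = 1073296 − (−89990000) = 91063296.
Two real roots: the line is a secant.

secant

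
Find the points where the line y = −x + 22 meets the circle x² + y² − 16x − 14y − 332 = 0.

From the line, y = −x + 22. Substituting:
2x² − 46x − 156 = 0  ⟹  x² − 23x − 78 = 0
x = 26 or x = −3, giving (26, −4) and (−3, 25).

(−3, 25) and (26, −4)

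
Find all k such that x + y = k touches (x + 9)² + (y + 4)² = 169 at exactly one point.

k = −13 ± 13√2

Tangency holds when the distance from the centre (−9, −4) to the line equals the radius 13:
|1·(−9) + 1·(−4) − k| / √2 = 13
|k − (−13)| = 13√2.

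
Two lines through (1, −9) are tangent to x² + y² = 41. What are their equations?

5x − 4y = 41 and 4x + 5y = −41

Write the tangent as mx − y + (−9 − m·(1)) = 0 and set its distance from the centre to √41:
(−1m − (9))² = 41(m² + 1)
20m² − 9m − 20 = 0, so m = 5/4 or m = −4/5.
With m = 5/4: 5x − 4y = 41. With m = −4/5: 4x + 5y = −41.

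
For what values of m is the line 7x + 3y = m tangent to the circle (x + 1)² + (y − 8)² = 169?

m = 17 ± 13√58

For a tangent, require d(centre, line) = r = 13.
|7·(−1) + 3·8 − m| / √58 = 13
|m − (17)| = 13√58.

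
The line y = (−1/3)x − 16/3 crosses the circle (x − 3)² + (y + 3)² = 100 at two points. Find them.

(−7, −3) and (11, −9)

From the line, y = (−16 − x)/3. Substituting:
10x² − 40x − 770 = 0  ⟹  x² − 4x − 77 = 0
x = 11 or x = −7, giving (11, −9) and (−7, −3).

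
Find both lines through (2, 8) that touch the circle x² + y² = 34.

3x − 5y = −34 and 5x + 3y = 34

Let a tangent through (2, 8) have slope m. Its distance from (0, 0) must equal √34:
[m·(−2) − (−8)]² = 34(m² + 1)
15m² + 16m − 15 = 0, so m = 3/5 or m = −5/3.
With m = 3/5: 3x − 5y = −34. With m = −5/3: 5x + 3y = 34.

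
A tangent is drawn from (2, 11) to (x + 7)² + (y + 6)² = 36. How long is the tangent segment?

√334

The centre is (−7, −6) and r = 6. The square of the distance from P to the centre is 81 + 289 = 370.
Power of the point: PT² = |PO|² − r² = 334, so PT = √334.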